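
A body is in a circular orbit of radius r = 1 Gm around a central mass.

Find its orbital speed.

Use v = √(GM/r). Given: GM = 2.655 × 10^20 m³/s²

Convert to SI: r = 1 Gm = 1e+09 m.
For a circular orbit, gravity supplies the centripetal force, so v = √(GM / r).
v = √(2.655e+20 / 1e+09) m/s ≈ 5.153e+05 m/s = 515.3 km/s.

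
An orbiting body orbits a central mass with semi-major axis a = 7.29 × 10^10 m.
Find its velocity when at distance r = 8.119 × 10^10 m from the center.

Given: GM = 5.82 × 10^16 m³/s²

Vis-viva: v = √(GM · (2/r − 1/a)).
2/r − 1/a = 2/8.119e+10 − 1/7.29e+10 = 1.09162e-11 m⁻¹.
v = √(5.82e+16 · 1.09162e-11) m/s ≈ 797.1 m/s = 797.1 m/s.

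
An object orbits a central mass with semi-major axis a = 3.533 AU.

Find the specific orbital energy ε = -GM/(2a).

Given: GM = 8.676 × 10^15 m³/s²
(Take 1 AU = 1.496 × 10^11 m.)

Convert to SI: a = 3.533 AU = 5.28537e+11 m.
ε = −GM / (2a).
ε = −8.676e+15 / (2 · 5.28537e+11) J/kg ≈ -8208 J/kg = -8.208 kJ/kg.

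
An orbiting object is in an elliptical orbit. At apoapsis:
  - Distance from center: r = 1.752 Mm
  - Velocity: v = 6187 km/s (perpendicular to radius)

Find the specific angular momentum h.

Convert to SI: r = 1.752 Mm = 1.752e+06 m; v = 6187 km/s = 6.187e+06 m/s.
With v perpendicular to r, h = r · v.
h = 1.752e+06 · 6.187e+06 m²/s ≈ 1.084e+13 m²/s.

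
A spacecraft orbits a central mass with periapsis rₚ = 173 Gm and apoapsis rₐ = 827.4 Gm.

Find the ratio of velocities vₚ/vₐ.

Convert to SI: rₚ = 173 Gm = 1.73e+11 m; rₐ = 827.4 Gm = 8.274e+11 m.
Conservation of angular momentum gives rₚvₚ = rₐvₐ, so vₚ/vₐ = rₐ/rₚ.
vₚ/vₐ = 8.274e+11 / 1.73e+11 ≈ 4.783.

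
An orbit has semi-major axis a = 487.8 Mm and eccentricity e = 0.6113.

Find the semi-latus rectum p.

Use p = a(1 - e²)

Convert to SI: a = 487.8 Mm = 4.878e+08 m.
p = a (1 − e²).
p = 4.878e+08 · (1 − (0.6113)²) = 4.878e+08 · 0.626312 ≈ 3.055e+08 m = 305.5 Mm.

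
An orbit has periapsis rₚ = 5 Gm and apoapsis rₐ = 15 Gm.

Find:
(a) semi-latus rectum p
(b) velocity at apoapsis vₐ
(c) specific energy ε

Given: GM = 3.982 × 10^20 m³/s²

Convert to SI: rₚ = 5 Gm = 5e+09 m; rₐ = 15 Gm = 1.5e+10 m.
(a) From a = (rₚ + rₐ)/2 = 1e+10 m and e = (rₐ − rₚ)/(rₐ + rₚ) = 0.5, p = a(1 − e²) = 1e+10 · (1 − (0.5)²) ≈ 7.5e+09 m
(b) With a = (rₚ + rₐ)/2 = 1e+10 m, vₐ = √(GM (2/rₐ − 1/a)) = √(3.982e+20 · (2/1.5e+10 − 1/1e+10)) m/s ≈ 1.152e+05 m/s
(c) With a = (rₚ + rₐ)/2 = 1e+10 m, ε = −GM/(2a) = −3.982e+20/(2 · 1e+10) J/kg ≈ -1.991e+10 J/kg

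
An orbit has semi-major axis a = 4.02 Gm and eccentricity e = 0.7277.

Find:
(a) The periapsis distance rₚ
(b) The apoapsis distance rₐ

Convert to SI: a = 4.02 Gm = 4.02e+09 m.
(a) rₚ = a(1 − e) = 4.02e+09 · (1 − 0.7277) = 4.02e+09 · 0.2723 ≈ 1.095e+09 m = 1.095 Gm.
(b) rₐ = a(1 + e) = 4.02e+09 · (1 + 0.7277) = 4.02e+09 · 1.7277 ≈ 6.945e+09 m = 6.945 Gm.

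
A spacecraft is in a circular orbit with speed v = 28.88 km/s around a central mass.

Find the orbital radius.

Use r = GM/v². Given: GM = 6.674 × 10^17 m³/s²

Convert to SI: v = 28.88 km/s = 28880 m/s.
For a circular orbit, v² = GM / r, so r = GM / v².
r = 6.674e+17 / (28880)² m ≈ 8.002e+08 m = 800.2 Mm.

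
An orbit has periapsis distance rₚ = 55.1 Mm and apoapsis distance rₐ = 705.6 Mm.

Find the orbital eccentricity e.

Convert to SI: rₚ = 55.1 Mm = 5.51e+07 m; rₐ = 705.6 Mm = 7.056e+08 m.
e = (rₐ − rₚ) / (rₐ + rₚ).
e = (7.056e+08 − 5.51e+07) / (7.056e+08 + 5.51e+07) = 6.505e+08 / 7.607e+08 ≈ 0.8551.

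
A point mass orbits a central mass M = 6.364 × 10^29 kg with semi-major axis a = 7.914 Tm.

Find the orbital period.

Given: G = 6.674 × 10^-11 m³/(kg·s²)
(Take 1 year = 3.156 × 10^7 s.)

Convert to SI: a = 7.914 Tm = 7.914e+12 m.
GM = G · M = 6.674e-11 · 6.364e+29 = 4.24733e+19 m³/s².
Kepler's third law: T = 2π √(a³ / GM).
Substituting a = 7.914e+12 m and GM = 4.24733e+19 m³/s²:
T = 2π √((7.914e+12)³ / 4.24733e+19) s
T ≈ 2.146e+10 s = 680.1 years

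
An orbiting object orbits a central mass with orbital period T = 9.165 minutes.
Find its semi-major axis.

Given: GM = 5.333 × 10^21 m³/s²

Convert to SI: T = 9.165 minutes = 549.9 s.
Invert Kepler's third law: a = (GM · T² / (4π²))^(1/3).
Substituting T = 549.9 s and GM = 5.333e+21 m³/s²:
a = (5.333e+21 · (549.9)² / (4π²))^(1/3) m
a ≈ 3.444e+08 m = 3.444 × 10^8 m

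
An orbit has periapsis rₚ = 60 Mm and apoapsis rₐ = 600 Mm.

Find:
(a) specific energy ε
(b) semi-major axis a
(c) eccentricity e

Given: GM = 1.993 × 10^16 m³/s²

Convert to SI: rₚ = 60 Mm = 6e+07 m; rₐ = 600 Mm = 6e+08 m.
(a) With a = (rₚ + rₐ)/2 = 3.3e+08 m, ε = −GM/(2a) = −1.993e+16/(2 · 3.3e+08) J/kg ≈ -3.02e+07 J/kg
(b) a = (rₚ + rₐ)/2 = (6e+07 + 6e+08)/2 ≈ 3.3e+08 m
(c) e = (rₐ − rₚ)/(rₐ + rₚ) = (6e+08 − 6e+07)/(6e+08 + 6e+07) ≈ 0.8182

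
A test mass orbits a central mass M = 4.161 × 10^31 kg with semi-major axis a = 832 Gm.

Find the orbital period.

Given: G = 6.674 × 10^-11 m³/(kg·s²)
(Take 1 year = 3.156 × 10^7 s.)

Convert to SI: a = 832 Gm = 8.32e+11 m.
GM = G · M = 6.674e-11 · 4.161e+31 = 2.77705e+21 m³/s².
Kepler's third law: T = 2π √(a³ / GM).
Substituting a = 8.32e+11 m and GM = 2.77705e+21 m³/s²:
T = 2π √((8.32e+11)³ / 2.77705e+21) s
T ≈ 9.048e+07 s = 2.867 years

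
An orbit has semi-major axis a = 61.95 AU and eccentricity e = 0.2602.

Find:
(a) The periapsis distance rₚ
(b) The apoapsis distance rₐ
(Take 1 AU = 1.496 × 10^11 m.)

Convert to SI: a = 61.95 AU = 9.26772e+12 m.
(a) rₚ = a(1 − e) = 9.26772e+12 · (1 − 0.2602) = 9.26772e+12 · 0.7398 ≈ 6.856e+12 m = 45.83 AU.
(b) rₐ = a(1 + e) = 9.26772e+12 · (1 + 0.2602) = 9.26772e+12 · 1.2602 ≈ 1.168e+13 m = 78.07 AU.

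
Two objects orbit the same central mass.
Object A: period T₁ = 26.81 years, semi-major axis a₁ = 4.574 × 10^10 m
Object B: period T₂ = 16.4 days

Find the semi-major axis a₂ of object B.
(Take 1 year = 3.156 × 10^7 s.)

Convert to SI: T₁ = 26.81 years = 8.46124e+08 s; T₂ = 16.4 days = 1.41696e+06 s.
Kepler's third law: (T₁/T₂)² = (a₁/a₂)³ ⇒ a₂ = a₁ · (T₂/T₁)^(2/3).
T₂/T₁ = 1.41696e+06 / 8.46124e+08 = 0.00167465.
a₂ = 4.574e+10 · (0.00167465)^(2/3) m ≈ 6.45e+08 m = 6.45 × 10^8 m.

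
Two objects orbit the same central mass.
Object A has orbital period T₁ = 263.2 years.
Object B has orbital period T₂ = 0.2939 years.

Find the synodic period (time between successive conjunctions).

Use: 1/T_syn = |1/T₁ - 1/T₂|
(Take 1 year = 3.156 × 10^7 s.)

Convert to SI: T₁ = 263.2 years = 8.30659e+09 s; T₂ = 0.2939 years = 9.27548e+06 s.
T_syn = |T₁ · T₂ / (T₁ − T₂)|.
T_syn = |8.30659e+09 · 9.27548e+06 / (8.30659e+09 − 9.27548e+06)| s ≈ 9.286e+06 s = 0.2942 years.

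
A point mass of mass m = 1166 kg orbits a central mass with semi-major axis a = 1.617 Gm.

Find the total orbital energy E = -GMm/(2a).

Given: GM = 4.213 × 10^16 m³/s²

Convert to SI: a = 1.617 Gm = 1.617e+09 m.
E = −GMm / (2a).
E = −4.213e+16 · 1166 / (2 · 1.617e+09) J ≈ -1.519e+10 J = -15.19 GJ.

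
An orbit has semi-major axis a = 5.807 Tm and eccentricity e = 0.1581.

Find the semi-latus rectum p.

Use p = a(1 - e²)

Convert to SI: a = 5.807 Tm = 5.807e+12 m.
p = a (1 − e²).
p = 5.807e+12 · (1 − (0.1581)²) = 5.807e+12 · 0.975004 ≈ 5.662e+12 m = 5.662 Tm.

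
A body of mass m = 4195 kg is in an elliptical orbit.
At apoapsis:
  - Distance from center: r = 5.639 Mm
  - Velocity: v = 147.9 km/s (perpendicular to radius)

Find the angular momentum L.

Convert to SI: r = 5.639 Mm = 5.639e+06 m; v = 147.9 km/s = 147900 m/s.
Since v is perpendicular to r, L = m · v · r.
L = 4195 · 147900 · 5.639e+06 kg·m²/s ≈ 3.499e+15 kg·m²/s.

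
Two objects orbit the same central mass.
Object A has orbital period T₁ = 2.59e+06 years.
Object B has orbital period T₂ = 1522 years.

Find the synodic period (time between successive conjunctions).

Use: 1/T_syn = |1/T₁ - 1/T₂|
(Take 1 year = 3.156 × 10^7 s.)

Convert to SI: T₁ = 2.59e+06 years = 8.17404e+13 s; T₂ = 1522 years = 4.80343e+10 s.
T_syn = |T₁ · T₂ / (T₁ − T₂)|.
T_syn = |8.17404e+13 · 4.80343e+10 / (8.17404e+13 − 4.80343e+10)| s ≈ 4.806e+10 s = 1523 years.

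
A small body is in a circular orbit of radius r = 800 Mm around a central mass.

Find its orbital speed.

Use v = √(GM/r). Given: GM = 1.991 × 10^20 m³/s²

Convert to SI: r = 800 Mm = 8e+08 m.
For a circular orbit, gravity supplies the centripetal force, so v = √(GM / r).
v = √(1.991e+20 / 8e+08) m/s ≈ 4.989e+05 m/s = 498.9 km/s.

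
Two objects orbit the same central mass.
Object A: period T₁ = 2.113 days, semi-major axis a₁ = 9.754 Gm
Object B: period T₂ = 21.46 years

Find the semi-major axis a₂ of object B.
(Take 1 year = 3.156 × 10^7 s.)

Convert to SI: T₁ = 2.113 days = 182563 s; a₁ = 9.754 Gm = 9.754e+09 m; T₂ = 21.46 years = 6.77278e+08 s.
Kepler's third law: (T₁/T₂)² = (a₁/a₂)³ ⇒ a₂ = a₁ · (T₂/T₁)^(2/3).
T₂/T₁ = 6.77278e+08 / 182563 = 3709.83.
a₂ = 9.754e+09 · (3709.83)^(2/3) m ≈ 2.338e+12 m = 2.338 Tm.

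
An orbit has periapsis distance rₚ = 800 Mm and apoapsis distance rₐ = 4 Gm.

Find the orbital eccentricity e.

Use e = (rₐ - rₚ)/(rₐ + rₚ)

Convert to SI: rₚ = 800 Mm = 8e+08 m; rₐ = 4 Gm = 4e+09 m.
e = (rₐ − rₚ) / (rₐ + rₚ).
e = (4e+09 − 8e+08) / (4e+09 + 8e+08) = 3.2e+09 / 4.8e+09 ≈ 0.6667.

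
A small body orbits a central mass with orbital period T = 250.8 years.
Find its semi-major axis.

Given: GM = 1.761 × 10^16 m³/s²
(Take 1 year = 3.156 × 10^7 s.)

Convert to SI: T = 250.8 years = 7.91525e+09 s.
Invert Kepler's third law: a = (GM · T² / (4π²))^(1/3).
Substituting T = 7.91525e+09 s and GM = 1.761e+16 m³/s²:
a = (1.761e+16 · (7.91525e+09)² / (4π²))^(1/3) m
a ≈ 3.035e+11 m = 303.5 Gm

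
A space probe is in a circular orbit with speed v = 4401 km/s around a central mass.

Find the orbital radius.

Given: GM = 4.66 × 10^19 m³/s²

Convert to SI: v = 4401 km/s = 4.401e+06 m/s.
For a circular orbit, v² = GM / r, so r = GM / v².
r = 4.66e+19 / (4.401e+06)² m ≈ 2.406e+06 m = 2.406 Mm.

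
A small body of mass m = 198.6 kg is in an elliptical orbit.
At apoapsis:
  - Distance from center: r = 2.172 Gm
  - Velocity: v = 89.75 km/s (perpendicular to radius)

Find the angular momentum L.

Convert to SI: r = 2.172 Gm = 2.172e+09 m; v = 89.75 km/s = 89750 m/s.
Since v is perpendicular to r, L = m · v · r.
L = 198.6 · 89750 · 2.172e+09 kg·m²/s ≈ 3.871e+16 kg·m²/s.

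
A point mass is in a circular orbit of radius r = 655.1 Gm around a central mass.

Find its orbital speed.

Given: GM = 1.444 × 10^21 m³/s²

Convert to SI: r = 655.1 Gm = 6.551e+11 m.
For a circular orbit, gravity supplies the centripetal force, so v = √(GM / r).
v = √(1.444e+21 / 6.551e+11) m/s ≈ 4.695e+04 m/s = 46.95 km/s.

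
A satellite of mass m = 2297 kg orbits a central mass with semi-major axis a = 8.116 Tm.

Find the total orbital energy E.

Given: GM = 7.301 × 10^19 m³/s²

Convert to SI: a = 8.116 Tm = 8.116e+12 m.
E = −GMm / (2a).
E = −7.301e+19 · 2297 / (2 · 8.116e+12) J ≈ -1.033e+10 J = -10.33 GJ.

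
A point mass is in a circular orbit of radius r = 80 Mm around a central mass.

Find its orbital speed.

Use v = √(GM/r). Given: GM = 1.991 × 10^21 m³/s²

Convert to SI: r = 80 Mm = 8e+07 m.
For a circular orbit, gravity supplies the centripetal force, so v = √(GM / r).
v = √(1.991e+21 / 8e+07) m/s ≈ 4.989e+06 m/s = 4989 km/s.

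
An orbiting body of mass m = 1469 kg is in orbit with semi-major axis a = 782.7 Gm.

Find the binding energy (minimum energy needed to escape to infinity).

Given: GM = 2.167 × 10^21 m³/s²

Convert to SI: a = 782.7 Gm = 7.827e+11 m.
Total orbital energy is E = −GMm/(2a); binding energy is E_bind = −E = GMm/(2a).
E_bind = 2.167e+21 · 1469 / (2 · 7.827e+11) J ≈ 2.034e+12 J = 2.034 TJ.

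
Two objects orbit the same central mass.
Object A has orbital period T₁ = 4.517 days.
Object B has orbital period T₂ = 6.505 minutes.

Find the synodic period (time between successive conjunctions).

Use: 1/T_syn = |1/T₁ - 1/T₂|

Convert to SI: T₁ = 4.517 days = 390269 s; T₂ = 6.505 minutes = 390.3 s.
T_syn = |T₁ · T₂ / (T₁ − T₂)|.
T_syn = |390269 · 390.3 / (390269 − 390.3)| s ≈ 390.7 s = 6.512 minutes.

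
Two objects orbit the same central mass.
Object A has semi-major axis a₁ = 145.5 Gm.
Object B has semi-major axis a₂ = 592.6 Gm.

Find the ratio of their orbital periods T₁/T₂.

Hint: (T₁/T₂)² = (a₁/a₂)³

Convert to SI: a₁ = 145.5 Gm = 1.455e+11 m; a₂ = 592.6 Gm = 5.926e+11 m.
From Kepler's third law, (T₁/T₂)² = (a₁/a₂)³, so T₁/T₂ = (a₁/a₂)^(3/2).
a₁/a₂ = 1.455e+11 / 5.926e+11 = 0.245528.
T₁/T₂ = (0.245528)^(3/2) ≈ 0.1217.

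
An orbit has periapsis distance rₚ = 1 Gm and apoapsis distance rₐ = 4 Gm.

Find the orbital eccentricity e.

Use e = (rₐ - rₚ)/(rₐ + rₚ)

Convert to SI: rₚ = 1 Gm = 1e+09 m; rₐ = 4 Gm = 4e+09 m.
e = (rₐ − rₚ) / (rₐ + rₚ).
e = (4e+09 − 1e+09) / (4e+09 + 1e+09) = 3e+09 / 5e+09 ≈ 0.6.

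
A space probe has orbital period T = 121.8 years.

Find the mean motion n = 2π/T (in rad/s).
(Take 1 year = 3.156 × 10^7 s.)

Convert to SI: T = 121.8 years = 3.84401e+09 s.
n = 2π / T.
n = 2π / 3.84401e+09 s ≈ 1.635e-09 rad/s.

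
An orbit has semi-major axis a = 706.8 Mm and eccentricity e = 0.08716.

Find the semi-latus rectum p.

Convert to SI: a = 706.8 Mm = 7.068e+08 m.
p = a (1 − e²).
p = 7.068e+08 · (1 − (0.08716)²) = 7.068e+08 · 0.992403 ≈ 7.014e+08 m = 701.4 Mm.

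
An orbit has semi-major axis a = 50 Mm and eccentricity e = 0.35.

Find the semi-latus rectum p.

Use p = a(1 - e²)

Convert to SI: a = 50 Mm = 5e+07 m.
p = a (1 − e²).
p = 5e+07 · (1 − (0.35)²) = 5e+07 · 0.8775 ≈ 4.388e+07 m = 43.88 Mm.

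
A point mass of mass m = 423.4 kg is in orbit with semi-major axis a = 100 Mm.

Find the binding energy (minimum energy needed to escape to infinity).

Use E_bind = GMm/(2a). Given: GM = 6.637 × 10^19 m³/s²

Convert to SI: a = 100 Mm = 1e+08 m.
Total orbital energy is E = −GMm/(2a); binding energy is E_bind = −E = GMm/(2a).
E_bind = 6.637e+19 · 423.4 / (2 · 1e+08) J ≈ 1.405e+14 J = 140.5 TJ.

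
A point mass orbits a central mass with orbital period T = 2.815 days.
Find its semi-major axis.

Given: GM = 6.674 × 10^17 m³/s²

Convert to SI: T = 2.815 days = 243216 s.
Invert Kepler's third law: a = (GM · T² / (4π²))^(1/3).
Substituting T = 243216 s and GM = 6.674e+17 m³/s²:
a = (6.674e+17 · (243216)² / (4π²))^(1/3) m
a ≈ 1e+09 m = 1 Gm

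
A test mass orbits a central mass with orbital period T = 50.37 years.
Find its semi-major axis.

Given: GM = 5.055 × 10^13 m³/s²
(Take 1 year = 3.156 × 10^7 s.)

Convert to SI: T = 50.37 years = 1.58968e+09 s.
Invert Kepler's third law: a = (GM · T² / (4π²))^(1/3).
Substituting T = 1.58968e+09 s and GM = 5.055e+13 m³/s²:
a = (5.055e+13 · (1.58968e+09)² / (4π²))^(1/3) m
a ≈ 1.479e+10 m = 1.479 × 10^10 m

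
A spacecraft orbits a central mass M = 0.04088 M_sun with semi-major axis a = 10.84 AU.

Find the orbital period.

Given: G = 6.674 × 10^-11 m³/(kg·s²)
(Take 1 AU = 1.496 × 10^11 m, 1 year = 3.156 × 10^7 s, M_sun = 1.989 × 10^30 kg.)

Convert to SI: a = 10.84 AU = 1.62166e+12 m; M = 0.04088 M_sun = 8.13103e+28 kg.
GM = G · M = 6.674e-11 · 8.13103e+28 = 5.42665e+18 m³/s².
Kepler's third law: T = 2π √(a³ / GM).
Substituting a = 1.62166e+12 m and GM = 5.42665e+18 m³/s²:
T = 2π √((1.62166e+12)³ / 5.42665e+18) s
T ≈ 5.57e+09 s = 176.5 years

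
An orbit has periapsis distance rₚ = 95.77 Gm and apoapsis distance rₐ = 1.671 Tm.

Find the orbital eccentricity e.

Convert to SI: rₚ = 95.77 Gm = 9.577e+10 m; rₐ = 1.671 Tm = 1.671e+12 m.
e = (rₐ − rₚ) / (rₐ + rₚ).
e = (1.671e+12 − 9.577e+10) / (1.671e+12 + 9.577e+10) = 1.57523e+12 / 1.76677e+12 ≈ 0.8916.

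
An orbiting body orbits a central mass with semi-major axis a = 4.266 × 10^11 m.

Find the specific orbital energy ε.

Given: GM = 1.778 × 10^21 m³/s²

ε = −GM / (2a).
ε = −1.778e+21 / (2 · 4.266e+11) J/kg ≈ -2.084e+09 J/kg = -2.084 GJ/kg.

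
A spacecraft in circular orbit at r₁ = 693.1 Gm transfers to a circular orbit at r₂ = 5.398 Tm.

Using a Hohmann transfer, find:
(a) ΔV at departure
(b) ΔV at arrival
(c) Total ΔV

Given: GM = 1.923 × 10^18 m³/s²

Convert to SI: r₁ = 693.1 Gm = 6.931e+11 m; r₂ = 5.398 Tm = 5.398e+12 m.
Transfer semi-major axis: a_t = (r₁ + r₂)/2 = (6.931e+11 + 5.398e+12)/2 = 3.04555e+12 m.
Circular speeds: v₁ = √(GM/r₁) = 1665.68 m/s, v₂ = √(GM/r₂) = 596.861 m/s.
Transfer speeds (vis-viva v² = GM(2/r − 1/a_t)): v₁ᵗ = 2217.56 m/s, v₂ᵗ = 284.733 m/s.
(a) ΔV₁ = |v₁ᵗ − v₁| ≈ 551.9 m/s = 551.9 m/s.
(b) ΔV₂ = |v₂ − v₂ᵗ| ≈ 312.1 m/s = 312.1 m/s.
(c) ΔV_total = ΔV₁ + ΔV₂ ≈ 864 m/s = 864 m/s.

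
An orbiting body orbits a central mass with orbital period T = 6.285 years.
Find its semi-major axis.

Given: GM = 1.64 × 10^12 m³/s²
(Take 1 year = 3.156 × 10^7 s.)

Convert to SI: T = 6.285 years = 1.98355e+08 s.
Invert Kepler's third law: a = (GM · T² / (4π²))^(1/3).
Substituting T = 1.98355e+08 s and GM = 1.64e+12 m³/s²:
a = (1.64e+12 · (1.98355e+08)² / (4π²))^(1/3) m
a ≈ 1.178e+09 m = 1.178 × 10^9 m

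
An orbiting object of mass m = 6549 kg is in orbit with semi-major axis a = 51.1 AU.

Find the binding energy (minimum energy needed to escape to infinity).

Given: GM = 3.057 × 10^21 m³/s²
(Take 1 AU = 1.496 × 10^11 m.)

Convert to SI: a = 51.1 AU = 7.64456e+12 m.
Total orbital energy is E = −GMm/(2a); binding energy is E_bind = −E = GMm/(2a).
E_bind = 3.057e+21 · 6549 / (2 · 7.64456e+12) J ≈ 1.309e+12 J = 1.309 TJ.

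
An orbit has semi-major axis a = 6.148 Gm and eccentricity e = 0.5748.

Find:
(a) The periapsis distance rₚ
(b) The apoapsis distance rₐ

Convert to SI: a = 6.148 Gm = 6.148e+09 m.
(a) rₚ = a(1 − e) = 6.148e+09 · (1 − 0.5748) = 6.148e+09 · 0.4252 ≈ 2.614e+09 m = 2.614 Gm.
(b) rₐ = a(1 + e) = 6.148e+09 · (1 + 0.5748) = 6.148e+09 · 1.5748 ≈ 9.682e+09 m = 9.682 Gm.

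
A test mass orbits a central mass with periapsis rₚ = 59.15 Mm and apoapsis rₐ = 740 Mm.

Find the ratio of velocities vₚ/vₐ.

Convert to SI: rₚ = 59.15 Mm = 5.915e+07 m; rₐ = 740 Mm = 7.4e+08 m.
Conservation of angular momentum gives rₚvₚ = rₐvₐ, so vₚ/vₐ = rₐ/rₚ.
vₚ/vₐ = 7.4e+08 / 5.915e+07 ≈ 12.51.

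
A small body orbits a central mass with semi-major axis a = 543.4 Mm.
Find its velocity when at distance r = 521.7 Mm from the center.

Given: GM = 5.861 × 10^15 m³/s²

Convert to SI: a = 543.4 Mm = 5.434e+08 m; r = 521.7 Mm = 5.217e+08 m.
Vis-viva: v = √(GM · (2/r − 1/a)).
2/r − 1/a = 2/5.217e+08 − 1/5.434e+08 = 1.99336e-09 m⁻¹.
v = √(5.861e+15 · 1.99336e-09) m/s ≈ 3418 m/s = 3.418 km/s.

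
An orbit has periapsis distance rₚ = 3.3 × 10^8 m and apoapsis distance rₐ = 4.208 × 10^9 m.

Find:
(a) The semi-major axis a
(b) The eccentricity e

(a) a = (rₚ + rₐ) / 2 = (3.3e+08 + 4.208e+09) / 2 ≈ 2.269e+09 m = 2.269 × 10^9 m.
(b) e = (rₐ − rₚ) / (rₐ + rₚ) = (4.208e+09 − 3.3e+08) / (4.208e+09 + 3.3e+08) ≈ 0.8546.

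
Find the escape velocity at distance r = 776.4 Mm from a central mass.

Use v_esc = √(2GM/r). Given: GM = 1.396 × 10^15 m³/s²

Convert to SI: r = 776.4 Mm = 7.764e+08 m.
Escape velocity comes from setting total energy to zero: ½v² − GM/r = 0 ⇒ v_esc = √(2GM / r).
v_esc = √(2 · 1.396e+15 / 7.764e+08) m/s ≈ 1896 m/s = 1.896 km/s.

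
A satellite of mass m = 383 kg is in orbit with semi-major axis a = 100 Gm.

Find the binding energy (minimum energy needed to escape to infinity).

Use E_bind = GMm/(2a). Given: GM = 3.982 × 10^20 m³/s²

Convert to SI: a = 100 Gm = 1e+11 m.
Total orbital energy is E = −GMm/(2a); binding energy is E_bind = −E = GMm/(2a).
E_bind = 3.982e+20 · 383 / (2 · 1e+11) J ≈ 7.626e+11 J = 762.6 GJ.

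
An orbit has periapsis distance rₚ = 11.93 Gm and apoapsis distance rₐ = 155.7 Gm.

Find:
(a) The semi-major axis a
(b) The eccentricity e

Convert to SI: rₚ = 11.93 Gm = 1.193e+10 m; rₐ = 155.7 Gm = 1.557e+11 m.
(a) a = (rₚ + rₐ) / 2 = (1.193e+10 + 1.557e+11) / 2 ≈ 8.382e+10 m = 83.81 Gm.
(b) e = (rₐ − rₚ) / (rₐ + rₚ) = (1.557e+11 − 1.193e+10) / (1.557e+11 + 1.193e+10) ≈ 0.8577.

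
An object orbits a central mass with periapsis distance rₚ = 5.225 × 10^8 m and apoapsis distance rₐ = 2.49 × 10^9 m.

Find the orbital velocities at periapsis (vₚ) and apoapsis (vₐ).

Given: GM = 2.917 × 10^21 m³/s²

Use the vis-viva equation v² = GM(2/r − 1/a) with a = (rₚ + rₐ)/2 = (5.225e+08 + 2.49e+09)/2 = 1.50625e+09 m.
vₚ = √(GM · (2/rₚ − 1/a)) = √(2.917e+21 · (2/5.225e+08 − 1/1.50625e+09)) m/s ≈ 3.038e+06 m/s = 3038 km/s.
vₐ = √(GM · (2/rₐ − 1/a)) = √(2.917e+21 · (2/2.49e+09 − 1/1.50625e+09)) m/s ≈ 6.375e+05 m/s = 637.5 km/s.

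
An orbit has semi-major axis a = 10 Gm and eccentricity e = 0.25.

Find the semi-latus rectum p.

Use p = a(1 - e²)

Convert to SI: a = 10 Gm = 1e+10 m.
p = a (1 − e²).
p = 1e+10 · (1 − (0.25)²) = 1e+10 · 0.9375 ≈ 9.375e+09 m = 9.375 Gm.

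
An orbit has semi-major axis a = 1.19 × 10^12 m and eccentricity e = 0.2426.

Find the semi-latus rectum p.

p = a (1 − e²).
p = 1.19e+12 · (1 − (0.2426)²) = 1.19e+12 · 0.941145 ≈ 1.12e+12 m = 1.12 × 10^12 m.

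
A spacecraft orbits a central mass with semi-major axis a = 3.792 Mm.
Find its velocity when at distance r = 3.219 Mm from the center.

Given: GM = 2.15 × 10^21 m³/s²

Convert to SI: a = 3.792 Mm = 3.792e+06 m; r = 3.219 Mm = 3.219e+06 m.
Vis-viva: v = √(GM · (2/r − 1/a)).
2/r − 1/a = 2/3.219e+06 − 1/3.792e+06 = 3.57598e-07 m⁻¹.
v = √(2.15e+21 · 3.57598e-07) m/s ≈ 2.773e+07 m/s = 2.773e+04 km/s.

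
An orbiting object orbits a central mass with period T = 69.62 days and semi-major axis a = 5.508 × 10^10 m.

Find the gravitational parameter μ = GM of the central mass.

Convert to SI: T = 69.62 days = 6.01517e+06 s.
GM = 4π² · a³ / T².
GM = 4π² · (5.508e+10)³ / (6.01517e+06)² m³/s² ≈ 1.823e+20 m³/s² = 1.823 × 10^20 m³/s².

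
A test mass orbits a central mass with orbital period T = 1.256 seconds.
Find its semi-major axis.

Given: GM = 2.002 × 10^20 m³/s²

Invert Kepler's third law: a = (GM · T² / (4π²))^(1/3).
Substituting T = 1.256 s and GM = 2.002e+20 m³/s²:
a = (2.002e+20 · (1.256)² / (4π²))^(1/3) m
a ≈ 2e+06 m = 2 Mm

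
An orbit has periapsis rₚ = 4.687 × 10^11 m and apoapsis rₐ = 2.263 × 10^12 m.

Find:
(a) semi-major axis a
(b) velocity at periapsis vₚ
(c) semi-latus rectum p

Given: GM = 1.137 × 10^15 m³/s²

(a) a = (rₚ + rₐ)/2 = (4.687e+11 + 2.263e+12)/2 ≈ 1.366e+12 m
(b) With a = (rₚ + rₐ)/2 = 1.36585e+12 m, vₚ = √(GM (2/rₚ − 1/a)) = √(1.137e+15 · (2/4.687e+11 − 1/1.36585e+12)) m/s ≈ 63.4 m/s
(c) From a = (rₚ + rₐ)/2 = 1.36585e+12 m and e = (rₐ − rₚ)/(rₐ + rₚ) = 0.656844, p = a(1 − e²) = 1.36585e+12 · (1 − (0.656844)²) ≈ 7.766e+11 m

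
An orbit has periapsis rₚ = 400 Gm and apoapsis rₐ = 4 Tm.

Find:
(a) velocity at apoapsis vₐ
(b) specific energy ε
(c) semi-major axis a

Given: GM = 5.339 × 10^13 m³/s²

Convert to SI: rₚ = 400 Gm = 4e+11 m; rₐ = 4 Tm = 4e+12 m.
(a) With a = (rₚ + rₐ)/2 = 2.2e+12 m, vₐ = √(GM (2/rₐ − 1/a)) = √(5.339e+13 · (2/4e+12 − 1/2.2e+12)) m/s ≈ 1.558 m/s
(b) With a = (rₚ + rₐ)/2 = 2.2e+12 m, ε = −GM/(2a) = −5.339e+13/(2 · 2.2e+12) J/kg ≈ -12.13 J/kg
(c) a = (rₚ + rₐ)/2 = (4e+11 + 4e+12)/2 ≈ 2.2e+12 m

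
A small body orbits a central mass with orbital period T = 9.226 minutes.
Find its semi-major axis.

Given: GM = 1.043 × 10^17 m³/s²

Convert to SI: T = 9.226 minutes = 553.56 s.
Invert Kepler's third law: a = (GM · T² / (4π²))^(1/3).
Substituting T = 553.56 s and GM = 1.043e+17 m³/s²:
a = (1.043e+17 · (553.56)² / (4π²))^(1/3) m
a ≈ 9.32e+06 m = 9.32 × 10^6 m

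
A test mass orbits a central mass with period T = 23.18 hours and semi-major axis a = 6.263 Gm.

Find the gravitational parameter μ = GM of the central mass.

Convert to SI: T = 23.18 hours = 83448 s; a = 6.263 Gm = 6.263e+09 m.
GM = 4π² · a³ / T².
GM = 4π² · (6.263e+09)³ / (83448)² m³/s² ≈ 1.393e+21 m³/s² = 1.393 × 10^21 m³/s².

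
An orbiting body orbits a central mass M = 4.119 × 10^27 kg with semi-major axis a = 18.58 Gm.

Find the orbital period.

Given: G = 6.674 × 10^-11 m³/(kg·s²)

Convert to SI: a = 18.58 Gm = 1.858e+10 m.
GM = G · M = 6.674e-11 · 4.119e+27 = 2.74902e+17 m³/s².
Kepler's third law: T = 2π √(a³ / GM).
Substituting a = 1.858e+10 m and GM = 2.74902e+17 m³/s²:
T = 2π √((1.858e+10)³ / 2.74902e+17) s
T ≈ 3.035e+07 s = 351.3 days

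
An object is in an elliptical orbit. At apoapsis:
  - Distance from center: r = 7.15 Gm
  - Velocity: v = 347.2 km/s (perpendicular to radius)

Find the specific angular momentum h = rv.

Convert to SI: r = 7.15 Gm = 7.15e+09 m; v = 347.2 km/s = 347200 m/s.
With v perpendicular to r, h = r · v.
h = 7.15e+09 · 347200 m²/s ≈ 2.482e+15 m²/s.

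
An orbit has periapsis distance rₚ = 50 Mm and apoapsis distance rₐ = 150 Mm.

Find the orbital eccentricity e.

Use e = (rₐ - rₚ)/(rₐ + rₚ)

Convert to SI: rₚ = 50 Mm = 5e+07 m; rₐ = 150 Mm = 1.5e+08 m.
e = (rₐ − rₚ) / (rₐ + rₚ).
e = (1.5e+08 − 5e+07) / (1.5e+08 + 5e+07) = 1e+08 / 2e+08 ≈ 0.5.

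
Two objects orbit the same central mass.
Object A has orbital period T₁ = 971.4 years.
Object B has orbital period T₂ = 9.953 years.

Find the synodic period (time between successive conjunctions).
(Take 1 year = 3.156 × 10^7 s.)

Convert to SI: T₁ = 971.4 years = 3.06574e+10 s; T₂ = 9.953 years = 3.14117e+08 s.
T_syn = |T₁ · T₂ / (T₁ − T₂)|.
T_syn = |3.06574e+10 · 3.14117e+08 / (3.06574e+10 − 3.14117e+08)| s ≈ 3.174e+08 s = 10.06 years.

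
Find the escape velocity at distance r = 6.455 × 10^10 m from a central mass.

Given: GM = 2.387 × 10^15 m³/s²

Escape velocity comes from setting total energy to zero: ½v² − GM/r = 0 ⇒ v_esc = √(2GM / r).
v_esc = √(2 · 2.387e+15 / 6.455e+10) m/s ≈ 272 m/s = 272 m/s.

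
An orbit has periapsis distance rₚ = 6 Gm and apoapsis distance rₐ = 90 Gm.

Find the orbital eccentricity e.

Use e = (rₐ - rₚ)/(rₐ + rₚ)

Convert to SI: rₚ = 6 Gm = 6e+09 m; rₐ = 90 Gm = 9e+10 m.
e = (rₐ − rₚ) / (rₐ + rₚ).
e = (9e+10 − 6e+09) / (9e+10 + 6e+09) = 8.4e+10 / 9.6e+10 ≈ 0.875.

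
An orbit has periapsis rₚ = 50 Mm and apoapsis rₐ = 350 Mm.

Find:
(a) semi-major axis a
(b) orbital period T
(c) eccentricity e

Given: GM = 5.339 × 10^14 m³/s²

Convert to SI: rₚ = 50 Mm = 5e+07 m; rₐ = 350 Mm = 3.5e+08 m.
(a) a = (rₚ + rₐ)/2 = (5e+07 + 3.5e+08)/2 ≈ 2e+08 m
(b) With a = (rₚ + rₐ)/2 = 2e+08 m, T = 2π √(a³/GM) = 2π √((2e+08)³/5.339e+14) s ≈ 7.691e+05 s
(c) e = (rₐ − rₚ)/(rₐ + rₚ) = (3.5e+08 − 5e+07)/(3.5e+08 + 5e+07) ≈ 0.75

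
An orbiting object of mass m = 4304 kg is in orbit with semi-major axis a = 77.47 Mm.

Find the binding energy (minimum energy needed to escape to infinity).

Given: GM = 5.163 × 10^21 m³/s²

Convert to SI: a = 77.47 Mm = 7.747e+07 m.
Total orbital energy is E = −GMm/(2a); binding energy is E_bind = −E = GMm/(2a).
E_bind = 5.163e+21 · 4304 / (2 · 7.747e+07) J ≈ 1.434e+17 J = 143.4 PJ.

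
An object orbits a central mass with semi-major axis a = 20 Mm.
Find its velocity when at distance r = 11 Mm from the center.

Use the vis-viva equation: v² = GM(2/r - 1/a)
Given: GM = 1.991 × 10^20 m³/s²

Convert to SI: a = 20 Mm = 2e+07 m; r = 11 Mm = 1.1e+07 m.
Vis-viva: v = √(GM · (2/r − 1/a)).
2/r − 1/a = 2/1.1e+07 − 1/2e+07 = 1.31818e-07 m⁻¹.
v = √(1.991e+20 · 1.31818e-07) m/s ≈ 5.123e+06 m/s = 5123 km/s.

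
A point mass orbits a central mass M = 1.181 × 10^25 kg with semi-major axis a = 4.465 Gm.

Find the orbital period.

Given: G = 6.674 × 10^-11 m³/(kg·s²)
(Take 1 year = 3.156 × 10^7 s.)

Convert to SI: a = 4.465 Gm = 4.465e+09 m.
GM = G · M = 6.674e-11 · 1.181e+25 = 7.88199e+14 m³/s².
Kepler's third law: T = 2π √(a³ / GM).
Substituting a = 4.465e+09 m and GM = 7.88199e+14 m³/s²:
T = 2π √((4.465e+09)³ / 7.88199e+14) s
T ≈ 6.677e+07 s = 2.116 years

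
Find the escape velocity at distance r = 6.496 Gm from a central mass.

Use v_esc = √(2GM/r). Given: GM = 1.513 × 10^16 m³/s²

Convert to SI: r = 6.496 Gm = 6.496e+09 m.
Escape velocity comes from setting total energy to zero: ½v² − GM/r = 0 ⇒ v_esc = √(2GM / r).
v_esc = √(2 · 1.513e+16 / 6.496e+09) m/s ≈ 2158 m/s = 2.158 km/s.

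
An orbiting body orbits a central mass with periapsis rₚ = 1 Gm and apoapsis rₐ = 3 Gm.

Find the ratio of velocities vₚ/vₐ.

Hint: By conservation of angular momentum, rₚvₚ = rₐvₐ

Convert to SI: rₚ = 1 Gm = 1e+09 m; rₐ = 3 Gm = 3e+09 m.
Conservation of angular momentum gives rₚvₚ = rₐvₐ, so vₚ/vₐ = rₐ/rₚ.
vₚ/vₐ = 3e+09 / 1e+09 ≈ 3.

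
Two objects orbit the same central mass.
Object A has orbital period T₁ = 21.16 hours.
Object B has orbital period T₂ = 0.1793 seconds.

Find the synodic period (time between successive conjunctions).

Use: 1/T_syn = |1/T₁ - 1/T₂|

Convert to SI: T₁ = 21.16 hours = 76176 s.
T_syn = |T₁ · T₂ / (T₁ − T₂)|.
T_syn = |76176 · 0.1793 / (76176 − 0.1793)| s ≈ 0.1793 s = 0.1793 seconds.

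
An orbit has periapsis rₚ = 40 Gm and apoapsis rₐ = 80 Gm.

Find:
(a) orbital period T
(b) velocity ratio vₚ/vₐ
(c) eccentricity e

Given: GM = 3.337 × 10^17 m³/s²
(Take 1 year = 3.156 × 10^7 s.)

Convert to SI: rₚ = 40 Gm = 4e+10 m; rₐ = 80 Gm = 8e+10 m.
(a) With a = (rₚ + rₐ)/2 = 6e+10 m, T = 2π √(a³/GM) = 2π √((6e+10)³/3.337e+17) s ≈ 1.599e+08 s
(b) Conservation of angular momentum (rₚvₚ = rₐvₐ) gives vₚ/vₐ = rₐ/rₚ = 8e+10/4e+10 ≈ 2
(c) e = (rₐ − rₚ)/(rₐ + rₚ) = (8e+10 − 4e+10)/(8e+10 + 4e+10) ≈ 0.3333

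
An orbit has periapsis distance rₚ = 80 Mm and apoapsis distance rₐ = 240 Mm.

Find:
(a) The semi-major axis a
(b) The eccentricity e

Convert to SI: rₚ = 80 Mm = 8e+07 m; rₐ = 240 Mm = 2.4e+08 m.
(a) a = (rₚ + rₐ) / 2 = (8e+07 + 2.4e+08) / 2 ≈ 1.6e+08 m = 160 Mm.
(b) e = (rₐ − rₚ) / (rₐ + rₚ) = (2.4e+08 − 8e+07) / (2.4e+08 + 8e+07) ≈ 0.5.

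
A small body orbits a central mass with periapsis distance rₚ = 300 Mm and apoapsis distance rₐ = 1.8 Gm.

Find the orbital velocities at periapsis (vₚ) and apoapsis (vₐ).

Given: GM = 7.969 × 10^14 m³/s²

Convert to SI: rₚ = 300 Mm = 3e+08 m; rₐ = 1.8 Gm = 1.8e+09 m.
Use the vis-viva equation v² = GM(2/r − 1/a) with a = (rₚ + rₐ)/2 = (3e+08 + 1.8e+09)/2 = 1.05e+09 m.
vₚ = √(GM · (2/rₚ − 1/a)) = √(7.969e+14 · (2/3e+08 − 1/1.05e+09)) m/s ≈ 2134 m/s = 2.134 km/s.
vₐ = √(GM · (2/rₐ − 1/a)) = √(7.969e+14 · (2/1.8e+09 − 1/1.05e+09)) m/s ≈ 355.7 m/s = 355.7 m/s.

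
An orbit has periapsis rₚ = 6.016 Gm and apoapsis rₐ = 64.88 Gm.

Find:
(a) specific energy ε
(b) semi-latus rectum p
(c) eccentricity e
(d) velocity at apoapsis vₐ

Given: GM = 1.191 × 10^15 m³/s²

Convert to SI: rₚ = 6.016 Gm = 6.016e+09 m; rₐ = 64.88 Gm = 6.488e+10 m.
(a) With a = (rₚ + rₐ)/2 = 3.5448e+10 m, ε = −GM/(2a) = −1.191e+15/(2 · 3.5448e+10) J/kg ≈ -1.68e+04 J/kg
(b) From a = (rₚ + rₐ)/2 = 3.5448e+10 m and e = (rₐ − rₚ)/(rₐ + rₚ) = 0.830287, p = a(1 − e²) = 3.5448e+10 · (1 − (0.830287)²) ≈ 1.101e+10 m
(c) e = (rₐ − rₚ)/(rₐ + rₚ) = (6.488e+10 − 6.016e+09)/(6.488e+10 + 6.016e+09) ≈ 0.8303
(d) With a = (rₚ + rₐ)/2 = 3.5448e+10 m, vₐ = √(GM (2/rₐ − 1/a)) = √(1.191e+15 · (2/6.488e+10 − 1/3.5448e+10)) m/s ≈ 55.82 m/s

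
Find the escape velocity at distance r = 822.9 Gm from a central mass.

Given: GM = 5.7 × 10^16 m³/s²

Convert to SI: r = 822.9 Gm = 8.229e+11 m.
Escape velocity comes from setting total energy to zero: ½v² − GM/r = 0 ⇒ v_esc = √(2GM / r).
v_esc = √(2 · 5.7e+16 / 8.229e+11) m/s ≈ 372.2 m/s = 372.2 m/s.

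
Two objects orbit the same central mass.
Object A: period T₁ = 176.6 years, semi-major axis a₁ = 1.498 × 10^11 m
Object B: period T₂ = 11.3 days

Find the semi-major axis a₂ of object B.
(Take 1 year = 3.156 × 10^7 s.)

Convert to SI: T₁ = 176.6 years = 5.5735e+09 s; T₂ = 11.3 days = 976320 s.
Kepler's third law: (T₁/T₂)² = (a₁/a₂)³ ⇒ a₂ = a₁ · (T₂/T₁)^(2/3).
T₂/T₁ = 976320 / 5.5735e+09 = 0.000175172.
a₂ = 1.498e+11 · (0.000175172)^(2/3) m ≈ 4.69e+08 m = 4.69 × 10^8 m.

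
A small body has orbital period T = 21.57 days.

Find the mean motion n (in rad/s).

Convert to SI: T = 21.57 days = 1.86365e+06 s.
n = 2π / T.
n = 2π / 1.86365e+06 s ≈ 3.371e-06 rad/s.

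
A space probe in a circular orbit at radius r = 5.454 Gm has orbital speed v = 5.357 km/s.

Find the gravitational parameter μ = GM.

Convert to SI: r = 5.454 Gm = 5.454e+09 m; v = 5.357 km/s = 5357 m/s.
For a circular orbit v² = GM/r, so GM = v² · r.
GM = (5357)² · 5.454e+09 m³/s² ≈ 1.565e+17 m³/s² = 1.565 × 10^17 m³/s².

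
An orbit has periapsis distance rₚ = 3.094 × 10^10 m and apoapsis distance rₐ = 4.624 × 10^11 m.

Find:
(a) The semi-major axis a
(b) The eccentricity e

(a) a = (rₚ + rₐ) / 2 = (3.094e+10 + 4.624e+11) / 2 ≈ 2.467e+11 m = 2.467 × 10^11 m.
(b) e = (rₐ − rₚ) / (rₐ + rₚ) = (4.624e+11 − 3.094e+10) / (4.624e+11 + 3.094e+10) ≈ 0.8746.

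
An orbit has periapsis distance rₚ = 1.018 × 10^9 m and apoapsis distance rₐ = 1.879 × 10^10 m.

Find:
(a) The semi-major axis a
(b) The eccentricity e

(a) a = (rₚ + rₐ) / 2 = (1.018e+09 + 1.879e+10) / 2 ≈ 9.904e+09 m = 9.904 × 10^9 m.
(b) e = (rₐ − rₚ) / (rₐ + rₚ) = (1.879e+10 − 1.018e+09) / (1.879e+10 + 1.018e+09) ≈ 0.8972.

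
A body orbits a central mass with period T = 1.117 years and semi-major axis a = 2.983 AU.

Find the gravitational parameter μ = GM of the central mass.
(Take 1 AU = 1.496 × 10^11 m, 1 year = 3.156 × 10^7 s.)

Convert to SI: T = 1.117 years = 3.52525e+07 s; a = 2.983 AU = 4.46257e+11 m.
GM = 4π² · a³ / T².
GM = 4π² · (4.46257e+11)³ / (3.52525e+07)² m³/s² ≈ 2.823e+21 m³/s² = 2.823 × 10^21 m³/s².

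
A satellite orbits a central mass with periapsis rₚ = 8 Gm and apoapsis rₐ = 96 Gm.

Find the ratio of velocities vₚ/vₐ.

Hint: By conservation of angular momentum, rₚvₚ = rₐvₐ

Convert to SI: rₚ = 8 Gm = 8e+09 m; rₐ = 96 Gm = 9.6e+10 m.
Conservation of angular momentum gives rₚvₚ = rₐvₐ, so vₚ/vₐ = rₐ/rₚ.
vₚ/vₐ = 9.6e+10 / 8e+09 ≈ 12.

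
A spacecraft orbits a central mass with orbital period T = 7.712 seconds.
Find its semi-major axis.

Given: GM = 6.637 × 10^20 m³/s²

Invert Kepler's third law: a = (GM · T² / (4π²))^(1/3).
Substituting T = 7.712 s and GM = 6.637e+20 m³/s²:
a = (6.637e+20 · (7.712)² / (4π²))^(1/3) m
a ≈ 1e+07 m = 10 Mm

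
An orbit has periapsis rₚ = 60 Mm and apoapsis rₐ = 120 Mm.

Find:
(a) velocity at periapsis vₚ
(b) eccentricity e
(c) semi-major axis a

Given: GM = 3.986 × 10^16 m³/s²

Convert to SI: rₚ = 60 Mm = 6e+07 m; rₐ = 120 Mm = 1.2e+08 m.
(a) With a = (rₚ + rₐ)/2 = 9e+07 m, vₚ = √(GM (2/rₚ − 1/a)) = √(3.986e+16 · (2/6e+07 − 1/9e+07)) m/s ≈ 2.976e+04 m/s
(b) e = (rₐ − rₚ)/(rₐ + rₚ) = (1.2e+08 − 6e+07)/(1.2e+08 + 6e+07) ≈ 0.3333
(c) a = (rₚ + rₐ)/2 = (6e+07 + 1.2e+08)/2 ≈ 9e+07 m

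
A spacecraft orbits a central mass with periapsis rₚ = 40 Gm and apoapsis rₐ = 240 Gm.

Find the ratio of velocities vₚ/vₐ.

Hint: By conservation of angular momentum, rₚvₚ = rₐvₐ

Convert to SI: rₚ = 40 Gm = 4e+10 m; rₐ = 240 Gm = 2.4e+11 m.
Conservation of angular momentum gives rₚvₚ = rₐvₐ, so vₚ/vₐ = rₐ/rₚ.
vₚ/vₐ = 2.4e+11 / 4e+10 ≈ 6.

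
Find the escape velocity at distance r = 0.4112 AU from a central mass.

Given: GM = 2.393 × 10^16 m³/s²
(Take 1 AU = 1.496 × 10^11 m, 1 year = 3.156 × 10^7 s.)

Convert to SI: r = 0.4112 AU = 6.15155e+10 m.
Escape velocity comes from setting total energy to zero: ½v² − GM/r = 0 ⇒ v_esc = √(2GM / r).
v_esc = √(2 · 2.393e+16 / 6.15155e+10) m/s ≈ 882.1 m/s = 0.1861 AU/year.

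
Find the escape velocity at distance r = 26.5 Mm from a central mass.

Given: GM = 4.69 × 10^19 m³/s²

Convert to SI: r = 26.5 Mm = 2.65e+07 m.
Escape velocity comes from setting total energy to zero: ½v² − GM/r = 0 ⇒ v_esc = √(2GM / r).
v_esc = √(2 · 4.69e+19 / 2.65e+07) m/s ≈ 1.881e+06 m/s = 1881 km/s.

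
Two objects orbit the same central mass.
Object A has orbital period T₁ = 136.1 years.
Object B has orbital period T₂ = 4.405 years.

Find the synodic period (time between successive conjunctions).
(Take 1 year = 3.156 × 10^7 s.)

Convert to SI: T₁ = 136.1 years = 4.29532e+09 s; T₂ = 4.405 years = 1.39022e+08 s.
T_syn = |T₁ · T₂ / (T₁ − T₂)|.
T_syn = |4.29532e+09 · 1.39022e+08 / (4.29532e+09 − 1.39022e+08)| s ≈ 1.437e+08 s = 4.552 years.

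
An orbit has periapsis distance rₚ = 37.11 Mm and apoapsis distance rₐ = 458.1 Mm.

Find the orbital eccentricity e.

Convert to SI: rₚ = 37.11 Mm = 3.711e+07 m; rₐ = 458.1 Mm = 4.581e+08 m.
e = (rₐ − rₚ) / (rₐ + rₚ).
e = (4.581e+08 − 3.711e+07) / (4.581e+08 + 3.711e+07) = 4.2099e+08 / 4.9521e+08 ≈ 0.8501.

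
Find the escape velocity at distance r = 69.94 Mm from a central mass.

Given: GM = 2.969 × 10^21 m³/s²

Convert to SI: r = 69.94 Mm = 6.994e+07 m.
Escape velocity comes from setting total energy to zero: ½v² − GM/r = 0 ⇒ v_esc = √(2GM / r).
v_esc = √(2 · 2.969e+21 / 6.994e+07) m/s ≈ 9.214e+06 m/s = 9214 km/s.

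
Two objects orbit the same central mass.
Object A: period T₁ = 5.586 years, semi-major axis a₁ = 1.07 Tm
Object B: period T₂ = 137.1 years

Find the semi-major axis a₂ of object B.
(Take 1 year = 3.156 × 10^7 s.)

Convert to SI: T₁ = 5.586 years = 1.76294e+08 s; a₁ = 1.07 Tm = 1.07e+12 m; T₂ = 137.1 years = 4.32688e+09 s.
Kepler's third law: (T₁/T₂)² = (a₁/a₂)³ ⇒ a₂ = a₁ · (T₂/T₁)^(2/3).
T₂/T₁ = 4.32688e+09 / 1.76294e+08 = 24.5435.
a₂ = 1.07e+12 · (24.5435)^(2/3) m ≈ 9.037e+12 m = 9.037 Tm.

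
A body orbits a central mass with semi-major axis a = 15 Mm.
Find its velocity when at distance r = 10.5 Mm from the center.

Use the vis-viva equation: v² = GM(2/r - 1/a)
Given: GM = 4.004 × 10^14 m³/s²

Convert to SI: a = 15 Mm = 1.5e+07 m; r = 10.5 Mm = 1.05e+07 m.
Vis-viva: v = √(GM · (2/r − 1/a)).
2/r − 1/a = 2/1.05e+07 − 1/1.5e+07 = 1.2381e-07 m⁻¹.
v = √(4.004e+14 · 1.2381e-07) m/s ≈ 7041 m/s = 7.041 km/s.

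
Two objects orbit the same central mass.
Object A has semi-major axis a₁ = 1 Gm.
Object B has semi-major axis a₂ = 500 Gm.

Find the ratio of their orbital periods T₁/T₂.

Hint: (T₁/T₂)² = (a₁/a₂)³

Convert to SI: a₁ = 1 Gm = 1e+09 m; a₂ = 500 Gm = 5e+11 m.
From Kepler's third law, (T₁/T₂)² = (a₁/a₂)³, so T₁/T₂ = (a₁/a₂)^(3/2).
a₁/a₂ = 1e+09 / 5e+11 = 0.002.
T₁/T₂ = (0.002)^(3/2) ≈ 8.944e-05.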